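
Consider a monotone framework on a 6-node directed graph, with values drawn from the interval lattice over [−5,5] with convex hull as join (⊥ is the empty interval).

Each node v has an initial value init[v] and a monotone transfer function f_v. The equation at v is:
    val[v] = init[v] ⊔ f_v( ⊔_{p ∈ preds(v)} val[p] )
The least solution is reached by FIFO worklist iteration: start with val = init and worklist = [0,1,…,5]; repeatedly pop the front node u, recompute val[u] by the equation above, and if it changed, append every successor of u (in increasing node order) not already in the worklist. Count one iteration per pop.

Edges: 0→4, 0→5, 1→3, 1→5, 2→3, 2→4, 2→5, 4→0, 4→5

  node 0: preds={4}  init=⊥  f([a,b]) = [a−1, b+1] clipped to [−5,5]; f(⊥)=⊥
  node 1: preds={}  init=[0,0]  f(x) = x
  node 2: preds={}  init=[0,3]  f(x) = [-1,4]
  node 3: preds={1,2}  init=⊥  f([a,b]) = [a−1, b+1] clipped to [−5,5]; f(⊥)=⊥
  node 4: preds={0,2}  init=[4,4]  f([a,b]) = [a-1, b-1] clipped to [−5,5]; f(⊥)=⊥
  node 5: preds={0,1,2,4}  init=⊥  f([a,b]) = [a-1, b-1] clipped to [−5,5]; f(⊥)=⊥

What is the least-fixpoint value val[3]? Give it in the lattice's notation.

Trace (13 dequeues):
  [1] u=0 | in [4,4] | out [3,5] | prev ⊥ | push {}
  [2] u=1 | in ⊥ | out [0,0] | ==
  [3] u=2 | in ⊥ | out [-1,4] | prev [0,3] | push {}
  [4] u=3 | in [-1,4] | out [-2,5] | prev ⊥ | push {}
  [5] u=4 | in [-1,5] | out [-2,4] | prev [4,4] | push {0}
  [6] u=5 | in [-2,5] | out [-3,4] | prev ⊥ | push {}
  [7] u=0 | in [-2,4] | out [-3,5] | prev [3,5] | push {4,5}
  [8] u=4 | in [-3,5] | out [-4,4] | prev [-2,4] | push {0}
  [9] u=5 | in [-4,5] | out [-5,4] | prev [-3,4] | push {}
  [10] u=0 | in [-4,4] | out [-5,5] | prev [-3,5] | push {4,5}
  [11] u=4 | in [-5,5] | out [-5,4] | prev [-4,4] | push {0}
  [12] u=5 | in [-5,5] | out [-5,4] | ==
  [13] u=0 | in [-5,4] | out [-5,5] | ==

Converged values:
  [0] [-5,5]
  [1] [0,0]
  [2] [-1,4]
  [3] [-2,5]
  [4] [-5,4]
  [5] [-5,4]

[-2,5]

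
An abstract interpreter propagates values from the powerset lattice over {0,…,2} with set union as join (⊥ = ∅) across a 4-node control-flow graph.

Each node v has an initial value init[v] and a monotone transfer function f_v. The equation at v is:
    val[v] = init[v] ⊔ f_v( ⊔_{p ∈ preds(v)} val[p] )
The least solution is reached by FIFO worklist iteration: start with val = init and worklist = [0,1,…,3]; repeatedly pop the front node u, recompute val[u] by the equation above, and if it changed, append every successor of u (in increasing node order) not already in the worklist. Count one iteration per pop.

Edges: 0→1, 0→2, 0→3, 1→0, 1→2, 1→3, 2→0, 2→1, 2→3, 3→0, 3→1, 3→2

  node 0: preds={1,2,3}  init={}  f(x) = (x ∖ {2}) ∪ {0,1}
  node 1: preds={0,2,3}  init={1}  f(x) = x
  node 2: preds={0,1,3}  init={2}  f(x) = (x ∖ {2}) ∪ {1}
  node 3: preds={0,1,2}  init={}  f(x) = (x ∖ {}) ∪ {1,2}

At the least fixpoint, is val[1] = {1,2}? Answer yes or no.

no

Worklist (7 pops):
  #1 pop 0: in={1,2} → {0,1} (was {}); enqueue []
  #2 pop 1: in={0,1,2} → {0,1,2} (was {1}); enqueue [0]
  #3 pop 2: in={0,1,2} → {0,1,2} (was {2}); enqueue [1]
  #4 pop 3: in={0,1,2} → {0,1,2} (was {}); enqueue [2]
  #5 pop 0: in={0,1,2} → {0,1} (no change)
  #6 pop 1: in={0,1,2} → {0,1,2} (no change)
  #7 pop 2: in={0,1,2} → {0,1,2} (no change)

Fixpoint:
  val[0] = {0,1}
  val[1] = {0,1,2}
  val[2] = {0,1,2}
  val[3] = {0,1,2}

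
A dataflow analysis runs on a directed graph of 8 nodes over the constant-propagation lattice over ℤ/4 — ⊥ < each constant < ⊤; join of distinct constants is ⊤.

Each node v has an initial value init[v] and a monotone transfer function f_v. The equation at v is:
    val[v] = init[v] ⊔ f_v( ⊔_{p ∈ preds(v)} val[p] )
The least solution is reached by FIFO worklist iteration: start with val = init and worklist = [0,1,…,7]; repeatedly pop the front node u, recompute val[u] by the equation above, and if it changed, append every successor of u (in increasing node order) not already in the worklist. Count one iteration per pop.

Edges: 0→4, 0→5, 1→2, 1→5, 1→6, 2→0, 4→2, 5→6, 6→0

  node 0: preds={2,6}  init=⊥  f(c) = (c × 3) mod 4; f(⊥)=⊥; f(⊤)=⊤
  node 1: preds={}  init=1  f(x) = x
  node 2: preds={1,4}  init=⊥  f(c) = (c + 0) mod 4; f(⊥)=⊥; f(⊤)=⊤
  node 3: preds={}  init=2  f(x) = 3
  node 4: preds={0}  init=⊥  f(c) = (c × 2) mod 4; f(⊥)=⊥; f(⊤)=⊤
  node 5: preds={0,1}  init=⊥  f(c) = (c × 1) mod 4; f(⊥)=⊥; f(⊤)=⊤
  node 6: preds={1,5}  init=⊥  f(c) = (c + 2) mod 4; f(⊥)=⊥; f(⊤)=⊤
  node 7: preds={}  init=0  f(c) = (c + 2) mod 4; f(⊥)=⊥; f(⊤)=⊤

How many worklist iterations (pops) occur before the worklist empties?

Worklist (14 pops):
  #1 pop 0: in=⊥ → ⊥ (no change)
  #2 pop 1: in=⊥ → 1 (no change)
  #3 pop 2: in=1 → 1 (was ⊥); enqueue [0]
  #4 pop 3: in=⊥ → ⊤ (was 2); enqueue []
  #5 pop 4: in=⊥ → ⊥ (no change)
  #6 pop 5: in=1 → 1 (was ⊥); enqueue []
  #7 pop 6: in=1 → 3 (was ⊥); enqueue []
  #8 pop 7: in=⊥ → 0 (no change)
  #9 pop 0: in=⊤ → ⊤ (was ⊥); enqueue [4,5]
  #10 pop 4: in=⊤ → ⊤ (was ⊥); enqueue [2]
  #11 pop 5: in=⊤ → ⊤ (was 1); enqueue [6]
  #12 pop 2: in=⊤ → ⊤ (was 1); enqueue [0]
  #13 pop 6: in=⊤ → ⊤ (was 3); enqueue []
  #14 pop 0: in=⊤ → ⊤ (no change)

Fixpoint:
  val[0] = ⊤
  val[1] = 1
  val[2] = ⊤
  val[3] = ⊤
  val[4] = ⊤
  val[5] = ⊤
  val[6] = ⊤
  val[7] = 0

14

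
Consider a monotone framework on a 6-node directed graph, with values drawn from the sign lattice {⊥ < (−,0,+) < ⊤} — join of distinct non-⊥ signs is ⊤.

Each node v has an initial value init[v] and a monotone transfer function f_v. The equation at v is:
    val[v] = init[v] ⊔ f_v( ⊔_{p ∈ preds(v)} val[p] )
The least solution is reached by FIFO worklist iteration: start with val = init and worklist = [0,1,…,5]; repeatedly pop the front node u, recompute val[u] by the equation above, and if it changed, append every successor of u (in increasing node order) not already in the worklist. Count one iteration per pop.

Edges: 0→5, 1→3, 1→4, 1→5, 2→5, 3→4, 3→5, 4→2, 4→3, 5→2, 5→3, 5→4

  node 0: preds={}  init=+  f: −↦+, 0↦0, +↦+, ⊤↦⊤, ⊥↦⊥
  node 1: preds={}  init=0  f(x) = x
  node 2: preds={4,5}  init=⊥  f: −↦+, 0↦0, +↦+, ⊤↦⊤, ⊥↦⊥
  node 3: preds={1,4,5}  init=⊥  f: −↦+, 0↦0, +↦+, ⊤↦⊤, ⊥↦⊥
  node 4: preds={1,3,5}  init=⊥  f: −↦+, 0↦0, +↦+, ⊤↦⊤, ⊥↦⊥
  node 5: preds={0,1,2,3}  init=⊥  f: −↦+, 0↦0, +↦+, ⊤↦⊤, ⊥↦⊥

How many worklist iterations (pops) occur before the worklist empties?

12

Iteration log — 12 steps:
  step 1. node 0  ⊔preds=⊥  new=+  stable
  step 2. node 1  ⊔preds=⊥  new=0  stable
  step 3. node 2  ⊔preds=⊥  new=⊥  stable
  step 4. node 3  ⊔preds=0  new=0  old=⊥  +wl: 
  step 5. node 4  ⊔preds=0  new=0  old=⊥  +wl: 2,3
  step 6. node 5  ⊔preds=⊤  new=⊤  old=⊥  +wl: 4
  step 7. node 2  ⊔preds=⊤  new=⊤  old=⊥  +wl: 5
  step 8. node 3  ⊔preds=⊤  new=⊤  old=0  +wl: 
  step 9. node 4  ⊔preds=⊤  new=⊤  old=0  +wl: 2,3
  step 10. node 5  ⊔preds=⊤  new=⊤  stable
  step 11. node 2  ⊔preds=⊤  new=⊤  stable
  step 12. node 3  ⊔preds=⊤  new=⊤  stable

Least fixpoint reached:
  node 0: +
  node 1: 0
  node 2: ⊤
  node 3: ⊤
  node 4: ⊤
  node 5: ⊤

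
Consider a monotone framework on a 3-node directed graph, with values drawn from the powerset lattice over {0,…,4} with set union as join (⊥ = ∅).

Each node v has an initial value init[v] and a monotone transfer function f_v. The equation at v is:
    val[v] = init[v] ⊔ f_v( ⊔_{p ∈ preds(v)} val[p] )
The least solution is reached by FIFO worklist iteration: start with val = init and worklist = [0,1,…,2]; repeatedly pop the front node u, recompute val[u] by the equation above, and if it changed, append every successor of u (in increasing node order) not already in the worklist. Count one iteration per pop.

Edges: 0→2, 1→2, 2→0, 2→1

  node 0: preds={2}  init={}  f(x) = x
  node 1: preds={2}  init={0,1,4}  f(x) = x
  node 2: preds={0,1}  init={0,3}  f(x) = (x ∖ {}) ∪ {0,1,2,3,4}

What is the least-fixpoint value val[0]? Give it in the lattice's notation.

Trace (6 dequeues):
  [1] u=0 | in {0,3} | out {0,3} | prev {} | push {}
  [2] u=1 | in {0,3} | out {0,1,3,4} | prev {0,1,4} | push {}
  [3] u=2 | in {0,1,3,4} | out {0,1,2,3,4} | prev {0,3} | push {0,1}
  [4] u=0 | in {0,1,2,3,4} | out {0,1,2,3,4} | prev {0,3} | push {2}
  [5] u=1 | in {0,1,2,3,4} | out {0,1,2,3,4} | prev {0,1,3,4} | push {}
  [6] u=2 | in {0,1,2,3,4} | out {0,1,2,3,4} | ==

Converged values:
  [0] {0,1,2,3,4}
  [1] {0,1,2,3,4}
  [2] {0,1,2,3,4}

{0,1,2,3,4}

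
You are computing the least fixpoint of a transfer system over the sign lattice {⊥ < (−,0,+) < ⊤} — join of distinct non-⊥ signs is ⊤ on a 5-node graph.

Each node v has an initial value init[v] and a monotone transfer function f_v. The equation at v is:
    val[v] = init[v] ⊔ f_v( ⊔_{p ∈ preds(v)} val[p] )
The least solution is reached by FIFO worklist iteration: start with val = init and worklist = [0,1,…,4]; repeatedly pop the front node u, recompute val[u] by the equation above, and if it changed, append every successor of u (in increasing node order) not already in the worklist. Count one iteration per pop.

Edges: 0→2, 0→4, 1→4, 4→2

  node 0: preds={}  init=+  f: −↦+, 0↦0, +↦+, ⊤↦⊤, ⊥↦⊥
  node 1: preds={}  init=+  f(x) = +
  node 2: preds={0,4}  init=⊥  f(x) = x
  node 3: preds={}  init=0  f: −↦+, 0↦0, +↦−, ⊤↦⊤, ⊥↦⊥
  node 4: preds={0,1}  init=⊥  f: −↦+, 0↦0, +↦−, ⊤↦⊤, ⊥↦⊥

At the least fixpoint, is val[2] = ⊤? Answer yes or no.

Iteration log — 6 steps:
  step 1. node 0  ⊔preds=⊥  new=+  stable
  step 2. node 1  ⊔preds=⊥  new=+  stable
  step 3. node 2  ⊔preds=+  new=+  old=⊥  +wl: 
  step 4. node 3  ⊔preds=⊥  new=0  stable
  step 5. node 4  ⊔preds=+  new=−  old=⊥  +wl: 2
  step 6. node 2  ⊔preds=⊤  new=⊤  old=+  +wl: 

Least fixpoint reached:
  node 0: +
  node 1: +
  node 2: ⊤
  node 3: 0
  node 4: −

yes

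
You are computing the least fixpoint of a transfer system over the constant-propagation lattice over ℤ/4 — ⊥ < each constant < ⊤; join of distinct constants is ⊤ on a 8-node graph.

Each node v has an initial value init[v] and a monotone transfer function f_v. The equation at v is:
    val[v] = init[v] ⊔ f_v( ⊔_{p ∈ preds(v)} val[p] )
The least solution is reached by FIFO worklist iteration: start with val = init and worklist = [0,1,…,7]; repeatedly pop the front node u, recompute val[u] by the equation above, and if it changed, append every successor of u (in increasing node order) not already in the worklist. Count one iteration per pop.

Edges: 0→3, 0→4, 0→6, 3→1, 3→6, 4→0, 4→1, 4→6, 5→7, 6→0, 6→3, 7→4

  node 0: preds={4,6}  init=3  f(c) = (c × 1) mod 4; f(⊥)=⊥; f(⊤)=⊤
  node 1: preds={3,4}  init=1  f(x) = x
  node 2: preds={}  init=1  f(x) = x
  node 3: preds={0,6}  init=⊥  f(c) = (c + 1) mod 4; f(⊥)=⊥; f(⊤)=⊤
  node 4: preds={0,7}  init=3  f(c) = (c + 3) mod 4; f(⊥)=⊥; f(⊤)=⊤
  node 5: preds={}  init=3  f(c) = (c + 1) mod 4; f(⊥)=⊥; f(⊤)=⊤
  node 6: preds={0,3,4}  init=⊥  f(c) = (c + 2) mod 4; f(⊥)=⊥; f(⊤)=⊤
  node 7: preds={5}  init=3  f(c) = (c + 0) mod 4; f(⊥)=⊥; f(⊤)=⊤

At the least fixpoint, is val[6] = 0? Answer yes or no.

Iteration log — 14 steps:
  step 1. node 0  ⊔preds=3  new=3  stable
  step 2. node 1  ⊔preds=3  new=⊤  old=1  +wl: 
  step 3. node 2  ⊔preds=⊥  new=1  stable
  step 4. node 3  ⊔preds=3  new=0  old=⊥  +wl: 1
  step 5. node 4  ⊔preds=3  new=⊤  old=3  +wl: 0
  step 6. node 5  ⊔preds=⊥  new=3  stable
  step 7. node 6  ⊔preds=⊤  new=⊤  old=⊥  +wl: 3
  step 8. node 7  ⊔preds=3  new=3  stable
  step 9. node 1  ⊔preds=⊤  new=⊤  stable
  step 10. node 0  ⊔preds=⊤  new=⊤  old=3  +wl: 4,6
  step 11. node 3  ⊔preds=⊤  new=⊤  old=0  +wl: 1
  step 12. node 4  ⊔preds=⊤  new=⊤  stable
  step 13. node 6  ⊔preds=⊤  new=⊤  stable
  step 14. node 1  ⊔preds=⊤  new=⊤  stable

Least fixpoint reached:
  node 0: ⊤
  node 1: ⊤
  node 2: 1
  node 3: ⊤
  node 4: ⊤
  node 5: 3
  node 6: ⊤
  node 7: 3

no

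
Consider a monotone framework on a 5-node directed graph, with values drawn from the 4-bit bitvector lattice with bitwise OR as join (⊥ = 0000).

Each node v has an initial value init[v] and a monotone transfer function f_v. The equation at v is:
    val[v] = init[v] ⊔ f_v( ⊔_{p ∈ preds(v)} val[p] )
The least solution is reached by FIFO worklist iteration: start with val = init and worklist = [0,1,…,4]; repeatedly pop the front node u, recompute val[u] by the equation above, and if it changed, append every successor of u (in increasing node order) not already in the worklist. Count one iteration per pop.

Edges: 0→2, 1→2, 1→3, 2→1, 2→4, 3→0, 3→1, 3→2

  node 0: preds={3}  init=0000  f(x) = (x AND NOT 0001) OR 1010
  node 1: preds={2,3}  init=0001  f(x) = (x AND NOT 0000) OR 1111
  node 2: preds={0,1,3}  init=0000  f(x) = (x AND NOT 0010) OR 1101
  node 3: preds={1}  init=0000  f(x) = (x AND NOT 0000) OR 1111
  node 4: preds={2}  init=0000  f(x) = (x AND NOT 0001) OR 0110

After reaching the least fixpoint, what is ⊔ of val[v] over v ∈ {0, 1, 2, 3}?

1111

Iteration log — 8 steps:
  step 1. node 0  ⊔preds=0000  new=1010  old=0000  +wl: 
  step 2. node 1  ⊔preds=0000  new=1111  old=0001  +wl: 
  step 3. node 2  ⊔preds=1111  new=1101  old=0000  +wl: 1
  step 4. node 3  ⊔preds=1111  new=1111  old=0000  +wl: 0,2
  step 5. node 4  ⊔preds=1101  new=1110  old=0000  +wl: 
  step 6. node 1  ⊔preds=1111  new=1111  stable
  step 7. node 0  ⊔preds=1111  new=1110  old=1010  +wl: 
  step 8. node 2  ⊔preds=1111  new=1101  stable

Least fixpoint reached:
  node 0: 1110
  node 1: 1111
  node 2: 1101
  node 3: 1111
  node 4: 1110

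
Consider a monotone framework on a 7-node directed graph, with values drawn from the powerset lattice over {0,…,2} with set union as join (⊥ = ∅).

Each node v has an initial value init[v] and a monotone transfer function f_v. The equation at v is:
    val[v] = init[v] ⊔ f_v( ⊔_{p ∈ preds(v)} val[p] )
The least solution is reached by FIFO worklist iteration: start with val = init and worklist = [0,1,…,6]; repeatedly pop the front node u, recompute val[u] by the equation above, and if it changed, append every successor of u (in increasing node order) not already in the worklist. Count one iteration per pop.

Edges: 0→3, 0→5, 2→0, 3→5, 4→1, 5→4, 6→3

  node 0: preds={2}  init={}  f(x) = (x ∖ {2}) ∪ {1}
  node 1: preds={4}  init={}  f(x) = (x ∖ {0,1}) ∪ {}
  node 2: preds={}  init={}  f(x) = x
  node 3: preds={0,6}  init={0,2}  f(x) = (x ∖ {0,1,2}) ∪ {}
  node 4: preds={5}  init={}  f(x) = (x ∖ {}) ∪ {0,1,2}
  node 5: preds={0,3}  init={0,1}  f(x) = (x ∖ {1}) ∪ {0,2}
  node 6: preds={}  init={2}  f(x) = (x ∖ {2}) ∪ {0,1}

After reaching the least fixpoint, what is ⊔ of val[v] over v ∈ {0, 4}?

Worklist (10 pops):
  #1 pop 0: in={} → {1} (was {}); enqueue []
  #2 pop 1: in={} → {} (no change)
  #3 pop 2: in={} → {} (no change)
  #4 pop 3: in={1,2} → {0,2} (no change)
  #5 pop 4: in={0,1} → {0,1,2} (was {}); enqueue [1]
  #6 pop 5: in={0,1,2} → {0,1,2} (was {0,1}); enqueue [4]
  #7 pop 6: in={} → {0,1,2} (was {2}); enqueue [3]
  #8 pop 1: in={0,1,2} → {2} (was {}); enqueue []
  #9 pop 4: in={0,1,2} → {0,1,2} (no change)
  #10 pop 3: in={0,1,2} → {0,2} (no change)

Fixpoint:
  val[0] = {1}
  val[1] = {2}
  val[2] = {}
  val[3] = {0,2}
  val[4] = {0,1,2}
  val[5] = {0,1,2}
  val[6] = {0,1,2}

{0,1,2}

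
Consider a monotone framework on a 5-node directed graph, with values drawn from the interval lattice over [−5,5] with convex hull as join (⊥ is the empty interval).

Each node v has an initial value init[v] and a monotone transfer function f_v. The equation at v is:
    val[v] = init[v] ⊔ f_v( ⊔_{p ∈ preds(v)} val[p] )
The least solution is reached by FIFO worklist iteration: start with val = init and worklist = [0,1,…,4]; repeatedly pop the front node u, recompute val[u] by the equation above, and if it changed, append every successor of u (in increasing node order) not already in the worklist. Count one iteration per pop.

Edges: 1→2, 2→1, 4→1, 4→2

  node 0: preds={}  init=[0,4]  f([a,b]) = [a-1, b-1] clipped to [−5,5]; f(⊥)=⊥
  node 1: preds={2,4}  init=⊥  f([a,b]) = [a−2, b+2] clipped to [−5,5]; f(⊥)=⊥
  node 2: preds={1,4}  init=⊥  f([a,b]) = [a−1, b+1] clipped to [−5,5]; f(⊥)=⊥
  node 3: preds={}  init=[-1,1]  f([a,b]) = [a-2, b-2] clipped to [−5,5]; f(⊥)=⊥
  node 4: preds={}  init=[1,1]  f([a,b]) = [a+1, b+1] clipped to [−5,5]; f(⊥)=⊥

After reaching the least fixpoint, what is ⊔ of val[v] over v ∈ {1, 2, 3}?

[-5,5]

Trace (9 dequeues):
  [1] u=0 | in ⊥ | out [0,4] | ==
  [2] u=1 | in [1,1] | out [-1,3] | prev ⊥ | push {}
  [3] u=2 | in [-1,3] | out [-2,4] | prev ⊥ | push {1}
  [4] u=3 | in ⊥ | out [-1,1] | ==
  [5] u=4 | in ⊥ | out [1,1] | ==
  [6] u=1 | in [-2,4] | out [-4,5] | prev [-1,3] | push {2}
  [7] u=2 | in [-4,5] | out [-5,5] | prev [-2,4] | push {1}
  [8] u=1 | in [-5,5] | out [-5,5] | prev [-4,5] | push {2}
  [9] u=2 | in [-5,5] | out [-5,5] | ==

Converged values:
  [0] [0,4]
  [1] [-5,5]
  [2] [-5,5]
  [3] [-1,1]
  [4] [1,1]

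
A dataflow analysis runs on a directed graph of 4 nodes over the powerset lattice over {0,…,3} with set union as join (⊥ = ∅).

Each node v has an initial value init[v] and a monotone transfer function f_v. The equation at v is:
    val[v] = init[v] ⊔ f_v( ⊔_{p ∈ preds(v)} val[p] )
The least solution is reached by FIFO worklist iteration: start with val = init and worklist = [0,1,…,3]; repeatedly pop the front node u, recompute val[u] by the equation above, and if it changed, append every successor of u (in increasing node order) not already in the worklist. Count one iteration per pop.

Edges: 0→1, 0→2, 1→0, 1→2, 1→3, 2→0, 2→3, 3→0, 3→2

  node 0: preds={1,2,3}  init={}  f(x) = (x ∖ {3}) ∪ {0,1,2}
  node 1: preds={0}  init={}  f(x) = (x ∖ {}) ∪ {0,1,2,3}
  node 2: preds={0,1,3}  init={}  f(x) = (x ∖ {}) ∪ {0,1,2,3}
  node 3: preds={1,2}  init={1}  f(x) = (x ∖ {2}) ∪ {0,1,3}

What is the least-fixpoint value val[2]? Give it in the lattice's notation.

{0,1,2,3}

Worklist (6 pops):
  #1 pop 0: in={1} → {0,1,2} (was {}); enqueue []
  #2 pop 1: in={0,1,2} → {0,1,2,3} (was {}); enqueue [0]
  #3 pop 2: in={0,1,2,3} → {0,1,2,3} (was {}); enqueue []
  #4 pop 3: in={0,1,2,3} → {0,1,3} (was {1}); enqueue [2]
  #5 pop 0: in={0,1,2,3} → {0,1,2} (no change)
  #6 pop 2: in={0,1,2,3} → {0,1,2,3} (no change)

Fixpoint:
  val[0] = {0,1,2}
  val[1] = {0,1,2,3}
  val[2] = {0,1,2,3}
  val[3] = {0,1,3}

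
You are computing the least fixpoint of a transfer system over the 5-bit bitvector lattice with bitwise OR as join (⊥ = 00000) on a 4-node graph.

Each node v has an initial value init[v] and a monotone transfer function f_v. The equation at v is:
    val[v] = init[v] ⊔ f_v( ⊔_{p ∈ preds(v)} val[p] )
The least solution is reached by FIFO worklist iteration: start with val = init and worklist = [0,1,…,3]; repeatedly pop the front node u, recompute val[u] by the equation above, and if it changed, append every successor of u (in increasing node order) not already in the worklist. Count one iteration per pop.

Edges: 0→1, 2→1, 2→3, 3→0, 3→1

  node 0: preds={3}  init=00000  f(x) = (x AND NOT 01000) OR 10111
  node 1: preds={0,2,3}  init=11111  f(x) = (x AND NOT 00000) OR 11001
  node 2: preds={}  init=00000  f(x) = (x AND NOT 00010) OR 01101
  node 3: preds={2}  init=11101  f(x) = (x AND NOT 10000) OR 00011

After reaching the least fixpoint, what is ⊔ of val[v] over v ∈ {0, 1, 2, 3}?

Iteration log — 6 steps:
  step 1. node 0  ⊔preds=11101  new=10111  old=00000  +wl: 
  step 2. node 1  ⊔preds=11111  new=11111  stable
  step 3. node 2  ⊔preds=00000  new=01101  old=00000  +wl: 1
  step 4. node 3  ⊔preds=01101  new=11111  old=11101  +wl: 0
  step 5. node 1  ⊔preds=11111  new=11111  stable
  step 6. node 0  ⊔preds=11111  new=10111  stable

Least fixpoint reached:
  node 0: 10111
  node 1: 11111
  node 2: 01101
  node 3: 11111

11111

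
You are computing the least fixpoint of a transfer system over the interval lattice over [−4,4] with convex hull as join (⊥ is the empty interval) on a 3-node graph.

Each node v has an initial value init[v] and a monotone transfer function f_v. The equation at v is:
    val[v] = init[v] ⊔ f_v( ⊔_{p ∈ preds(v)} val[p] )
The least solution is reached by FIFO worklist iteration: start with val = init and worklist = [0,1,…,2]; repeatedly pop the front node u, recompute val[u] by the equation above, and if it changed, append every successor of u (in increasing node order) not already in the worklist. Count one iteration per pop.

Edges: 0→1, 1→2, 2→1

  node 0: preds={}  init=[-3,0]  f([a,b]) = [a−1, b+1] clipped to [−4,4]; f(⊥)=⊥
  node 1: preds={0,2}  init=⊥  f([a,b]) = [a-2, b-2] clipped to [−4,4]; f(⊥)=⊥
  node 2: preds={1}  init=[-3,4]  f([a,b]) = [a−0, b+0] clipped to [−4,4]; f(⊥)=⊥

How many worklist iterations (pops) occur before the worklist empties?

Worklist (4 pops):
  #1 pop 0: in=⊥ → [-3,0] (no change)
  #2 pop 1: in=[-3,4] → [-4,2] (was ⊥); enqueue []
  #3 pop 2: in=[-4,2] → [-4,4] (was [-3,4]); enqueue [1]
  #4 pop 1: in=[-4,4] → [-4,2] (no change)

Fixpoint:
  val[0] = [-3,0]
  val[1] = [-4,2]
  val[2] = [-4,4]

4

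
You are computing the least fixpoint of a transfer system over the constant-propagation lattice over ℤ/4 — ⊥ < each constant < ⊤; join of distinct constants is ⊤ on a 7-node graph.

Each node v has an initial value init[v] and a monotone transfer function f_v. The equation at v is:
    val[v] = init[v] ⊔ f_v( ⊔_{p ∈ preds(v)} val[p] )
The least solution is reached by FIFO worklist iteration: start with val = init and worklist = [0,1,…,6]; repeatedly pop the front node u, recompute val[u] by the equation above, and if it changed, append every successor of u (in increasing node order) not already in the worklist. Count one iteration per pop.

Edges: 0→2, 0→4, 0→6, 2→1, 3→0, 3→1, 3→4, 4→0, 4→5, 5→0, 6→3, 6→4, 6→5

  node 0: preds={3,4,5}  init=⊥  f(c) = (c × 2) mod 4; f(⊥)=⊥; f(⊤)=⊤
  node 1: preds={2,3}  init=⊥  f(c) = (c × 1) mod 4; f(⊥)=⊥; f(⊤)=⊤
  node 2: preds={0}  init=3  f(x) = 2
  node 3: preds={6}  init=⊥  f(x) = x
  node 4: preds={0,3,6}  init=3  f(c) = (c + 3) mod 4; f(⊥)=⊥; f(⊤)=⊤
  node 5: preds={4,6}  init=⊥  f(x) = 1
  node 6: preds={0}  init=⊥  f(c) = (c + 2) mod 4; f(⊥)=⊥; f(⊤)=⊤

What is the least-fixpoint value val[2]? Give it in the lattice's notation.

Worklist (21 pops):
  #1 pop 0: in=3 → 2 (was ⊥); enqueue []
  #2 pop 1: in=3 → 3 (was ⊥); enqueue []
  #3 pop 2: in=2 → ⊤ (was 3); enqueue [1]
  #4 pop 3: in=⊥ → ⊥ (no change)
  #5 pop 4: in=2 → ⊤ (was 3); enqueue [0]
  #6 pop 5: in=⊤ → 1 (was ⊥); enqueue []
  #7 pop 6: in=2 → 0 (was ⊥); enqueue [3,4,5]
  #8 pop 1: in=⊤ → ⊤ (was 3); enqueue []
  #9 pop 0: in=⊤ → ⊤ (was 2); enqueue [2,6]
  #10 pop 3: in=0 → 0 (was ⊥); enqueue [0,1]
  #11 pop 4: in=⊤ → ⊤ (no change)
  #12 pop 5: in=⊤ → 1 (no change)
  #13 pop 2: in=⊤ → ⊤ (no change)
  #14 pop 6: in=⊤ → ⊤ (was 0); enqueue [3,4,5]
  #15 pop 0: in=⊤ → ⊤ (no change)
  #16 pop 1: in=⊤ → ⊤ (no change)
  #17 pop 3: in=⊤ → ⊤ (was 0); enqueue [0,1]
  #18 pop 4: in=⊤ → ⊤ (no change)
  #19 pop 5: in=⊤ → 1 (no change)
  #20 pop 0: in=⊤ → ⊤ (no change)
  #21 pop 1: in=⊤ → ⊤ (no change)

Fixpoint:
  val[0] = ⊤
  val[1] = ⊤
  val[2] = ⊤
  val[3] = ⊤
  val[4] = ⊤
  val[5] = 1
  val[6] = ⊤

⊤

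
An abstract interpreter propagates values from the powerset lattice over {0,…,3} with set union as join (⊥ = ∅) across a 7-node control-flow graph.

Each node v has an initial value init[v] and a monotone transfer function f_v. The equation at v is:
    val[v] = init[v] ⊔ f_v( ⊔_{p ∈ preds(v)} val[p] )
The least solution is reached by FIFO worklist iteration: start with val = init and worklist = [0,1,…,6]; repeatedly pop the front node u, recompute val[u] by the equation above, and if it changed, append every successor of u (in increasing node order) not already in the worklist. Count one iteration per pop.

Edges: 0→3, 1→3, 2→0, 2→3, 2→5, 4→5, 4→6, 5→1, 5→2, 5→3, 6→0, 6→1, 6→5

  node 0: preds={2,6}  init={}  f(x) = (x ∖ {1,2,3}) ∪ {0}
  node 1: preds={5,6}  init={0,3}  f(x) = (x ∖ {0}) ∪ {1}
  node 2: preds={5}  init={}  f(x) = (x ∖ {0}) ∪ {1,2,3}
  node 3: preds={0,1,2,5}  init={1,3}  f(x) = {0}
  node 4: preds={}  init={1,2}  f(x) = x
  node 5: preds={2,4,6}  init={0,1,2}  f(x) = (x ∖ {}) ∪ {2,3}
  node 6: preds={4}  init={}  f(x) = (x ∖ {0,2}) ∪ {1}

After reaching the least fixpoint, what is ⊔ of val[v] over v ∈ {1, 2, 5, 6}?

{0,1,2,3}

Iteration log — 12 steps:
  step 1. node 0  ⊔preds={}  new={0}  old={}  +wl: 
  step 2. node 1  ⊔preds={0,1,2}  new={0,1,2,3}  old={0,3}  +wl: 
  step 3. node 2  ⊔preds={0,1,2}  new={1,2,3}  old={}  +wl: 0
  step 4. node 3  ⊔preds={0,1,2,3}  new={0,1,3}  old={1,3}  +wl: 
  step 5. node 4  ⊔preds={}  new={1,2}  stable
  step 6. node 5  ⊔preds={1,2,3}  new={0,1,2,3}  old={0,1,2}  +wl: 1,2,3
  step 7. node 6  ⊔preds={1,2}  new={1}  old={}  +wl: 5
  step 8. node 0  ⊔preds={1,2,3}  new={0}  stable
  step 9. node 1  ⊔preds={0,1,2,3}  new={0,1,2,3}  stable
  step 10. node 2  ⊔preds={0,1,2,3}  new={1,2,3}  stable
  step 11. node 3  ⊔preds={0,1,2,3}  new={0,1,3}  stable
  step 12. node 5  ⊔preds={1,2,3}  new={0,1,2,3}  stable

Least fixpoint reached:
  node 0: {0}
  node 1: {0,1,2,3}
  node 2: {1,2,3}
  node 3: {0,1,3}
  node 4: {1,2}
  node 5: {0,1,2,3}
  node 6: {1}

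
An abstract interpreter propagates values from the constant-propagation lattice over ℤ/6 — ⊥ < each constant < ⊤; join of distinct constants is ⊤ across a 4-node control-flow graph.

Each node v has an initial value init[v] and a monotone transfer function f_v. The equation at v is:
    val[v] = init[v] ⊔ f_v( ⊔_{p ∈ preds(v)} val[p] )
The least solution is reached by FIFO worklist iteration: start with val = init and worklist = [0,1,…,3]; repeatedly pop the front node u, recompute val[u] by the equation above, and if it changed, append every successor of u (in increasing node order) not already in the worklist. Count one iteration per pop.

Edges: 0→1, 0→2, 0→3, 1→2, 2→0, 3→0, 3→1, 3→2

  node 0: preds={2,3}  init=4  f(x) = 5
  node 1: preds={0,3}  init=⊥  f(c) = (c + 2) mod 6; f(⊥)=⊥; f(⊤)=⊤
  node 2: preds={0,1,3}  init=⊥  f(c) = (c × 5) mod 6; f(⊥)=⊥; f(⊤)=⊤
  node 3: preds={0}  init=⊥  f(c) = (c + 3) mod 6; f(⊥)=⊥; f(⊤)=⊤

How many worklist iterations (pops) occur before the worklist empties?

Trace (7 dequeues):
  [1] u=0 | in ⊥ | out ⊤ | prev 4 | push {}
  [2] u=1 | in ⊤ | out ⊤ | prev ⊥ | push {}
  [3] u=2 | in ⊤ | out ⊤ | prev ⊥ | push {0}
  [4] u=3 | in ⊤ | out ⊤ | prev ⊥ | push {1,2}
  [5] u=0 | in ⊤ | out ⊤ | ==
  [6] u=1 | in ⊤ | out ⊤ | ==
  [7] u=2 | in ⊤ | out ⊤ | ==

Converged values:
  [0] ⊤
  [1] ⊤
  [2] ⊤
  [3] ⊤

7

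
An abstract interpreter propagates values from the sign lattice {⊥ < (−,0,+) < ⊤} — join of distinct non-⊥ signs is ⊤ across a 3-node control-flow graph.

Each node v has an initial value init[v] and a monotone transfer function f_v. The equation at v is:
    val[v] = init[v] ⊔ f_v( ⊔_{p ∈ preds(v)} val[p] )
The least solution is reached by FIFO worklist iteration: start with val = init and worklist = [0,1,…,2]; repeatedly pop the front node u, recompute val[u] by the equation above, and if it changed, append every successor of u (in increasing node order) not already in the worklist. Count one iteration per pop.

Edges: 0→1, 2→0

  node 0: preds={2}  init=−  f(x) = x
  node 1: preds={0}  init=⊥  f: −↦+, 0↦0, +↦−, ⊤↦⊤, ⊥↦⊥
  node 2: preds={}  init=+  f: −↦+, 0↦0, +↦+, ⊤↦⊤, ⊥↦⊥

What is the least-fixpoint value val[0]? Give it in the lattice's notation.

Iteration log — 3 steps:
  step 1. node 0  ⊔preds=+  new=⊤  old=−  +wl: 
  step 2. node 1  ⊔preds=⊤  new=⊤  old=⊥  +wl: 
  step 3. node 2  ⊔preds=⊥  new=+  stable

Least fixpoint reached:
  node 0: ⊤
  node 1: ⊤
  node 2: +

⊤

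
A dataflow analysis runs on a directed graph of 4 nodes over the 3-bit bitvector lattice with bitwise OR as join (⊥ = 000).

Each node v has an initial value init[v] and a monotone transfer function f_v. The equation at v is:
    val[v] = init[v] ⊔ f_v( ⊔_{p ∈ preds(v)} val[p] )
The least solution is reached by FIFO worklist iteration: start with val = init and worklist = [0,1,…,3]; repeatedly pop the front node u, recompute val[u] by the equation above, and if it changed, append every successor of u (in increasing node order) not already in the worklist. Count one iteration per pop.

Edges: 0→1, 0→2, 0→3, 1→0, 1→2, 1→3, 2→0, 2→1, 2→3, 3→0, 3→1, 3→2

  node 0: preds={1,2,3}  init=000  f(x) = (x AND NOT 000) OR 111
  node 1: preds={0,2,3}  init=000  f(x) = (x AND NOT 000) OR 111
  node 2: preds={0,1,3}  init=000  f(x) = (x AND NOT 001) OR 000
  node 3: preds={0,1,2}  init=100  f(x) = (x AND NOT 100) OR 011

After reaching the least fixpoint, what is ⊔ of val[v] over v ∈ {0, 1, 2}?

Worklist (7 pops):
  #1 pop 0: in=100 → 111 (was 000); enqueue []
  #2 pop 1: in=111 → 111 (was 000); enqueue [0]
  #3 pop 2: in=111 → 110 (was 000); enqueue [1]
  #4 pop 3: in=111 → 111 (was 100); enqueue [2]
  #5 pop 0: in=111 → 111 (no change)
  #6 pop 1: in=111 → 111 (no change)
  #7 pop 2: in=111 → 110 (no change)

Fixpoint:
  val[0] = 111
  val[1] = 111
  val[2] = 110
  val[3] = 111

111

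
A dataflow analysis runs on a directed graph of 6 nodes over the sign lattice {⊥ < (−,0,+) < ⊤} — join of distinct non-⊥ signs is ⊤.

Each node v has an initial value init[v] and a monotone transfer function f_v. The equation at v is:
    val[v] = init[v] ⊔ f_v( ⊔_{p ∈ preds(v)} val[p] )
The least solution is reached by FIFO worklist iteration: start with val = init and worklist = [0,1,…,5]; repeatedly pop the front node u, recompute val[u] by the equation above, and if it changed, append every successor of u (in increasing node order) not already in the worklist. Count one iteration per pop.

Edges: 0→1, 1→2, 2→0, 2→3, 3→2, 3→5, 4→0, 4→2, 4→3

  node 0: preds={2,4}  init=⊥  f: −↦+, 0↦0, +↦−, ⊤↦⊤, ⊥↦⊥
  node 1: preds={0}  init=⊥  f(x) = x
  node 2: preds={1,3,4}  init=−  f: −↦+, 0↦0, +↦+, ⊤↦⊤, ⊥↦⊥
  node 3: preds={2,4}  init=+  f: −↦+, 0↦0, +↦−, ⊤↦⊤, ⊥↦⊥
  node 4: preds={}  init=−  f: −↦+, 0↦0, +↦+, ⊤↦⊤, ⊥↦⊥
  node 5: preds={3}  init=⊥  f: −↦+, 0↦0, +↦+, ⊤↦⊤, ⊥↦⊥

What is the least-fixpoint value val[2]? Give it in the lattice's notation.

⊤

Trace (10 dequeues):
  [1] u=0 | in − | out + | prev ⊥ | push {}
  [2] u=1 | in + | out + | prev ⊥ | push {}
  [3] u=2 | in ⊤ | out ⊤ | prev − | push {0}
  [4] u=3 | in ⊤ | out ⊤ | prev + | push {2}
  [5] u=4 | in ⊥ | out − | ==
  [6] u=5 | in ⊤ | out ⊤ | prev ⊥ | push {}
  [7] u=0 | in ⊤ | out ⊤ | prev + | push {1}
  [8] u=2 | in ⊤ | out ⊤ | ==
  [9] u=1 | in ⊤ | out ⊤ | prev + | push {2}
  [10] u=2 | in ⊤ | out ⊤ | ==

Converged values:
  [0] ⊤
  [1] ⊤
  [2] ⊤
  [3] ⊤
  [4] −
  [5] ⊤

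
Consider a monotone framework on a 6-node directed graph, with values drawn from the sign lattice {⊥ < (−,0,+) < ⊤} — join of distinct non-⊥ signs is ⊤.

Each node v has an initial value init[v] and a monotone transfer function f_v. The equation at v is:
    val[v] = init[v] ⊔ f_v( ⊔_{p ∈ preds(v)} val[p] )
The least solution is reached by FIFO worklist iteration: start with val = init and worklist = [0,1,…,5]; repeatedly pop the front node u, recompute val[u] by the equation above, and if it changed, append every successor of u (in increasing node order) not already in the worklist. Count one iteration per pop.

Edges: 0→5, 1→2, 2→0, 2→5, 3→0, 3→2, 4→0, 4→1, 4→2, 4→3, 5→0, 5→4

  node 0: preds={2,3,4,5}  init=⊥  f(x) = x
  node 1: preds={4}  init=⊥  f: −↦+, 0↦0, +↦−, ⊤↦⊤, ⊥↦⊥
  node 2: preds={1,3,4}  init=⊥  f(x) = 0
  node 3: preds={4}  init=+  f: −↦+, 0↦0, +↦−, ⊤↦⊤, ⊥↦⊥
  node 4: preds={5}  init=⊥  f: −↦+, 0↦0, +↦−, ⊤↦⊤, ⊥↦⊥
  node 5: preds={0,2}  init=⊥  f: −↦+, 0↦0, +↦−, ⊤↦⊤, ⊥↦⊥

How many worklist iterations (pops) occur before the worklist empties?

15

Worklist (15 pops):
  #1 pop 0: in=+ → + (was ⊥); enqueue []
  #2 pop 1: in=⊥ → ⊥ (no change)
  #3 pop 2: in=+ → 0 (was ⊥); enqueue [0]
  #4 pop 3: in=⊥ → + (no change)
  #5 pop 4: in=⊥ → ⊥ (no change)
  #6 pop 5: in=⊤ → ⊤ (was ⊥); enqueue [4]
  #7 pop 0: in=⊤ → ⊤ (was +); enqueue [5]
  #8 pop 4: in=⊤ → ⊤ (was ⊥); enqueue [0,1,2,3]
  #9 pop 5: in=⊤ → ⊤ (no change)
  #10 pop 0: in=⊤ → ⊤ (no change)
  #11 pop 1: in=⊤ → ⊤ (was ⊥); enqueue []
  #12 pop 2: in=⊤ → 0 (no change)
  #13 pop 3: in=⊤ → ⊤ (was +); enqueue [0,2]
  #14 pop 0: in=⊤ → ⊤ (no change)
  #15 pop 2: in=⊤ → 0 (no change)

Fixpoint:
  val[0] = ⊤
  val[1] = ⊤
  val[2] = 0
  val[3] = ⊤
  val[4] = ⊤
  val[5] = ⊤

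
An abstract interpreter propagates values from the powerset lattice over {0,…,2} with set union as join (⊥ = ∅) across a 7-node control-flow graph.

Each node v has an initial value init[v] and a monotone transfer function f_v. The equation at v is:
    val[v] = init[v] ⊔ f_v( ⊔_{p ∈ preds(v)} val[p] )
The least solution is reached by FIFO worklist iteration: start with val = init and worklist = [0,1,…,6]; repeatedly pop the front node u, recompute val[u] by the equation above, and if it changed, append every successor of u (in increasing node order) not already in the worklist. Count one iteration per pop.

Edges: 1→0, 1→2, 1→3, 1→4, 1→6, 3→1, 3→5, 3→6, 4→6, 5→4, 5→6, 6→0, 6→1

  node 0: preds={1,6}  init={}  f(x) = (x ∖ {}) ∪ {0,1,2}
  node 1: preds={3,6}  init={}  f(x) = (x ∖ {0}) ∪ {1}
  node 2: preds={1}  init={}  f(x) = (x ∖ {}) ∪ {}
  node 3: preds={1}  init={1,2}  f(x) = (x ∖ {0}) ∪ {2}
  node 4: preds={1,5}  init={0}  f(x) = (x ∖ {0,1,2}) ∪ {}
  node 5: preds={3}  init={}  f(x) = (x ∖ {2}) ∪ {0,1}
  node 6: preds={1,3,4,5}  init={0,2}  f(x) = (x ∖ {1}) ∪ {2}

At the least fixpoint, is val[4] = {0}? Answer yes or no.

yes

Trace (9 dequeues):
  [1] u=0 | in {0,2} | out {0,1,2} | prev {} | push {}
  [2] u=1 | in {0,1,2} | out {1,2} | prev {} | push {0}
  [3] u=2 | in {1,2} | out {1,2} | prev {} | push {}
  [4] u=3 | in {1,2} | out {1,2} | ==
  [5] u=4 | in {1,2} | out {0} | ==
  [6] u=5 | in {1,2} | out {0,1} | prev {} | push {4}
  [7] u=6 | in {0,1,2} | out {0,2} | ==
  [8] u=0 | in {0,1,2} | out {0,1,2} | ==
  [9] u=4 | in {0,1,2} | out {0} | ==

Converged values:
  [0] {0,1,2}
  [1] {1,2}
  [2] {1,2}
  [3] {1,2}
  [4] {0}
  [5] {0,1}
  [6] {0,2}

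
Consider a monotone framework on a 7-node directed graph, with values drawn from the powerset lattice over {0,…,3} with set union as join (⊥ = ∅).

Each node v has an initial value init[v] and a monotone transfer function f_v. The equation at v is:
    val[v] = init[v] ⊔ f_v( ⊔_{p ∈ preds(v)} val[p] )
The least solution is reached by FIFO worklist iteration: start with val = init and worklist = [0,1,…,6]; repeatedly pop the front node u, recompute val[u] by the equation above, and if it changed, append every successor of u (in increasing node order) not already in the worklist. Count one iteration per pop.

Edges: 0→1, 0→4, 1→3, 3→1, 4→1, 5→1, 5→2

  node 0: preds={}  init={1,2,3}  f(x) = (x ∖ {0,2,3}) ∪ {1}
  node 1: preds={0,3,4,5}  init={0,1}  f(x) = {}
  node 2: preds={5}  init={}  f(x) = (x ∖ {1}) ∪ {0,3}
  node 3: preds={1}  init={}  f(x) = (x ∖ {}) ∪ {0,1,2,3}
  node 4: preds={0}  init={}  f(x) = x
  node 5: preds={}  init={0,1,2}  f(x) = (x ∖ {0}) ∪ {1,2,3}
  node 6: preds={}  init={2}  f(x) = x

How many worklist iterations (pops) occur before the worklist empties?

9

Iteration log — 9 steps:
  step 1. node 0  ⊔preds={}  new={1,2,3}  stable
  step 2. node 1  ⊔preds={0,1,2,3}  new={0,1}  stable
  step 3. node 2  ⊔preds={0,1,2}  new={0,2,3}  old={}  +wl: 
  step 4. node 3  ⊔preds={0,1}  new={0,1,2,3}  old={}  +wl: 1
  step 5. node 4  ⊔preds={1,2,3}  new={1,2,3}  old={}  +wl: 
  step 6. node 5  ⊔preds={}  new={0,1,2,3}  old={0,1,2}  +wl: 2
  step 7. node 6  ⊔preds={}  new={2}  stable
  step 8. node 1  ⊔preds={0,1,2,3}  new={0,1}  stable
  step 9. node 2  ⊔preds={0,1,2,3}  new={0,2,3}  stable

Least fixpoint reached:
  node 0: {1,2,3}
  node 1: {0,1}
  node 2: {0,2,3}
  node 3: {0,1,2,3}
  node 4: {1,2,3}
  node 5: {0,1,2,3}
  node 6: {2}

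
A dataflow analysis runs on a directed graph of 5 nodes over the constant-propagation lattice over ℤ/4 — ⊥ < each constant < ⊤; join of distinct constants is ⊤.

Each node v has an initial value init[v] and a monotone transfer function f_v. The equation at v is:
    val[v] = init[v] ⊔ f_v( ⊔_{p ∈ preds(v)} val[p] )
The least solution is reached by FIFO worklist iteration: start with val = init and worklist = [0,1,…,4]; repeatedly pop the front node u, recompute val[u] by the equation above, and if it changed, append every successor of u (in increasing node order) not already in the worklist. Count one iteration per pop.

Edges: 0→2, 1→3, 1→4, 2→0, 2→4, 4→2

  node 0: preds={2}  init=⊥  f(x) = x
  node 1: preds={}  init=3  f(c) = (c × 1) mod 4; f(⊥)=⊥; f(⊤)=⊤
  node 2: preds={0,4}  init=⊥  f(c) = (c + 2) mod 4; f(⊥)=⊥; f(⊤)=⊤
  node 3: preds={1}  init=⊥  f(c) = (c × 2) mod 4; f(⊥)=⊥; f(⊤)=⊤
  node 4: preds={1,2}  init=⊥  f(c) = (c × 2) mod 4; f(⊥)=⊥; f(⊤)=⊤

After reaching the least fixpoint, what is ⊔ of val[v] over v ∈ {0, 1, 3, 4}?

⊤

Iteration log — 12 steps:
  step 1. node 0  ⊔preds=⊥  new=⊥  stable
  step 2. node 1  ⊔preds=⊥  new=3  stable
  step 3. node 2  ⊔preds=⊥  new=⊥  stable
  step 4. node 3  ⊔preds=3  new=2  old=⊥  +wl: 
  step 5. node 4  ⊔preds=3  new=2  old=⊥  +wl: 2
  step 6. node 2  ⊔preds=2  new=0  old=⊥  +wl: 0,4
  step 7. node 0  ⊔preds=0  new=0  old=⊥  +wl: 2
  step 8. node 4  ⊔preds=⊤  new=⊤  old=2  +wl: 
  step 9. node 2  ⊔preds=⊤  new=⊤  old=0  +wl: 0,4
  step 10. node 0  ⊔preds=⊤  new=⊤  old=0  +wl: 2
  step 11. node 4  ⊔preds=⊤  new=⊤  stable
  step 12. node 2  ⊔preds=⊤  new=⊤  stable

Least fixpoint reached:
  node 0: ⊤
  node 1: 3
  node 2: ⊤
  node 3: 2
  node 4: ⊤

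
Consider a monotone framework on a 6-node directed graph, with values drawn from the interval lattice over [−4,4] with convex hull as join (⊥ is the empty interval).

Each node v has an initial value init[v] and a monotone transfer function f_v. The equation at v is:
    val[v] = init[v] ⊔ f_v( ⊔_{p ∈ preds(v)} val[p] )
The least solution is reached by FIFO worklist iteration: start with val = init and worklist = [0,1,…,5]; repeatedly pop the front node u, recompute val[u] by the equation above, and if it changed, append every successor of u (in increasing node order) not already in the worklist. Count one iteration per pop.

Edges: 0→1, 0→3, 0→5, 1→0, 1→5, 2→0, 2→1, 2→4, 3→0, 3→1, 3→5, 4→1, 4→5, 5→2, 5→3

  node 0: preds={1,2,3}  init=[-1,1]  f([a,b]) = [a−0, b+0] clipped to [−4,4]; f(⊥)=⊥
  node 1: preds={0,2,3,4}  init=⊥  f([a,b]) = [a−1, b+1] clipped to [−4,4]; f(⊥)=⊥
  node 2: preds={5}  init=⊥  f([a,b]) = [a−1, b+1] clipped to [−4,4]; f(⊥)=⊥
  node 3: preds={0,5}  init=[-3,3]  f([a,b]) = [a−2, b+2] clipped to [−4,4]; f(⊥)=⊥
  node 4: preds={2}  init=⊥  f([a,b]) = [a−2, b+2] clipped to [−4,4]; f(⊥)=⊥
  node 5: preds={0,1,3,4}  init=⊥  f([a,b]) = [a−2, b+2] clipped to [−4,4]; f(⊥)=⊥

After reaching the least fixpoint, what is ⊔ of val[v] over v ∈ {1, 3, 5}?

[-4,4]

Trace (16 dequeues):
  [1] u=0 | in [-3,3] | out [-3,3] | prev [-1,1] | push {}
  [2] u=1 | in [-3,3] | out [-4,4] | prev ⊥ | push {0}
  [3] u=2 | in ⊥ | out ⊥ | ==
  [4] u=3 | in [-3,3] | out [-4,4] | prev [-3,3] | push {1}
  [5] u=4 | in ⊥ | out ⊥ | ==
  [6] u=5 | in [-4,4] | out [-4,4] | prev ⊥ | push {2,3}
  [7] u=0 | in [-4,4] | out [-4,4] | prev [-3,3] | push {5}
  [8] u=1 | in [-4,4] | out [-4,4] | ==
  [9] u=2 | in [-4,4] | out [-4,4] | prev ⊥ | push {0,1,4}
  [10] u=3 | in [-4,4] | out [-4,4] | ==
  [11] u=5 | in [-4,4] | out [-4,4] | ==
  [12] u=0 | in [-4,4] | out [-4,4] | ==
  [13] u=1 | in [-4,4] | out [-4,4] | ==
  [14] u=4 | in [-4,4] | out [-4,4] | prev ⊥ | push {1,5}
  [15] u=1 | in [-4,4] | out [-4,4] | ==
  [16] u=5 | in [-4,4] | out [-4,4] | ==

Converged values:
  [0] [-4,4]
  [1] [-4,4]
  [2] [-4,4]
  [3] [-4,4]
  [4] [-4,4]
  [5] [-4,4]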